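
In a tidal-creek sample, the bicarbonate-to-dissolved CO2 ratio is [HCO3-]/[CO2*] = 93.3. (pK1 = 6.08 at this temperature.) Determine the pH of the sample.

pH = 8.05

From K1 = [H⁺][HCO3-]/[CO2*]:  pH = pK1 + log₁₀([HCO3-]/[CO2*])
log₁₀(93.3) = +1.970
pH = 6.08 + (+1.970) = 8.05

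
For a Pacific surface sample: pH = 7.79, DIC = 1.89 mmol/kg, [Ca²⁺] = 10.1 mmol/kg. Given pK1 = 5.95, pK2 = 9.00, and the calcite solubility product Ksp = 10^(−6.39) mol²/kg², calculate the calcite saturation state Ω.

Ω = 2.68

α₂ = 1 / (1 + [H⁺]/K2 + [H⁺]²/(K1K2)) = 1 / (1 + 10^+1.21 + 10^-0.63)
   = 1 / (1 + 16.218 + 0.23442) = 1/17.453 = 0.05730
[CO3²⁻] = α₂ × DIC = 0.05730 × 1.89 = 0.1083 mmol/kg
Ksp = 10^(−6.39) = 4.074×10^-7
Ω = [Ca²⁺][CO3²⁻]/Ksp = (10.1×10^-3)(1.083×10^-4) / 4.074×10^-7 = 2.68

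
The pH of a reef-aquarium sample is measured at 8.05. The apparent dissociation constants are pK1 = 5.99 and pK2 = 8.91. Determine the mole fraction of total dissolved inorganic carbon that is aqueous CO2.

α₀ = 1 / (1 + K1/[H⁺] + K1K2/[H⁺]²) = 1 / (1 + 10^+2.06 + 10^+1.20)
   = 1 / (1 + 114.82 + 15.849) = 1/131.66 = 0.007595

α₀ = 0.00760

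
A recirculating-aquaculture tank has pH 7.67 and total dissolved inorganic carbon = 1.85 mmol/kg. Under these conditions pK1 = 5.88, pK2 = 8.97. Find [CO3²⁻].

α₂ = 1 / (1 + [H⁺]/K2 + [H⁺]²/(K1K2)) = 1 / (1 + 10^+1.30 + 10^-0.49)
   = 1 / (1 + 19.953 + 0.32359) = 1/21.276 = 0.04700
[CO3²⁻] = α₂ × DIC = 0.04700 × 1.85 = 0.0870 mmol/kg

[CO3²⁻] = 0.0870 mmol/kg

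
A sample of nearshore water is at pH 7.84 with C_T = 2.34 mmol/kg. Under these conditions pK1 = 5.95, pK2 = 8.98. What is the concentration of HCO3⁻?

α₁ = 1 / (1 + [H⁺]/K1 + K2/[H⁺]) = 1 / (1 + 10^-1.89 + 10^-1.14)
   = 1 / (1 + 0.012882 + 0.072444) = 1/1.0853 = 0.9214
[HCO3⁻] = α₁ × DIC = 0.9214 × 2.34 = 2.16 mmol/kg

[HCO3⁻] = 2.16 mmol/kg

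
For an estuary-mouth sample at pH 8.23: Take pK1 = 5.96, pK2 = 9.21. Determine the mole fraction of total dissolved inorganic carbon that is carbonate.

α₂ = 1 / (1 + [H⁺]/K2 + [H⁺]²/(K1K2)) = 1 / (1 + 10^+0.98 + 10^-1.29)
   = 1 / (1 + 9.5499 + 0.051286) = 1/10.601 = 0.09433

α₂ = 0.0943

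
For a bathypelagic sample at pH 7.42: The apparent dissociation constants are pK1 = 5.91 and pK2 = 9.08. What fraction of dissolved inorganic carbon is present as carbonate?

α₂ = 1 / (1 + [H⁺]/K2 + [H⁺]²/(K1K2)) = 1 / (1 + 10^+1.66 + 10^+0.15)
   = 1 / (1 + 45.709 + 1.4125) = 1/48.121 = 0.02078

α₂ = 0.0208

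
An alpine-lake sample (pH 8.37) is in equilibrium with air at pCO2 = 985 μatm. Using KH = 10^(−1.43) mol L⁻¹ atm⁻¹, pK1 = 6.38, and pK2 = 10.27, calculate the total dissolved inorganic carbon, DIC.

[CO2*] = KH · pCO2 = 10^(−1.43) × 985×10^-6 = 3.660×10^-5 mol/L
α₀ = 1/(1 + K1/[H⁺] + K1K2/[H⁺]²) = 1/(1 + 10^+1.99 + 10^+0.09) = 0.01000
DIC = [CO2*]/α₀ = 3.660×10^-5 / 0.01000 = 3.66 mmol/L

DIC = 3.66 mmol/L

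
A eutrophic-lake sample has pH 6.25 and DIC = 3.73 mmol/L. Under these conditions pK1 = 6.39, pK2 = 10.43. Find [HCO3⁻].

[HCO3⁻] = 1.57 mmol/L

α₁ = 1 / (1 + [H⁺]/K1 + K2/[H⁺]) = 1 / (1 + 10^+0.14 + 10^-4.18)
   = 1 / (1 + 1.3804 + 6.6069×10^-5) = 1/2.3805 = 0.4201
[HCO3⁻] = α₁ × DIC = 0.4201 × 3.73 = 1.57 mmol/L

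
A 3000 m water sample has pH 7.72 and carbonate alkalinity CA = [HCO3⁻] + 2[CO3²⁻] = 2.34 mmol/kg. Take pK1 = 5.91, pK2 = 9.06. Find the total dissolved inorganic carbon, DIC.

DIC = 2.28 mmol/kg

CA = [HCO3⁻] + 2[CO3²⁻] = (α₁ + 2α₂)·DIC
At pH 7.72: [H⁺]/K1 = 10^-1.81 = 0.015488, K2/[H⁺] = 10^-1.34 = 0.045709
α₁ = 1/(1 + 0.015488 + 0.045709) = 1/1.0612 = 0.9423; α₂ = α₁·K2/[H⁺] = 0.04307
α₁ + 2α₂ = 1.0285
DIC = CA / (α₁ + 2α₂) = 2.34 / 1.0285 = 2.28 mmol/kg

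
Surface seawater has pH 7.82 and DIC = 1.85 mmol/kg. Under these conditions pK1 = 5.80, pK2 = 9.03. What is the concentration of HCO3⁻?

[HCO3⁻] = 1.73 mmol/kg

α₁ = 1 / (1 + [H⁺]/K1 + K2/[H⁺]) = 1 / (1 + 10^-2.02 + 10^-1.21)
   = 1 / (1 + 0.0095499 + 0.061660) = 1/1.0712 = 0.9335
[HCO3⁻] = α₁ × DIC = 0.9335 × 1.85 = 1.73 mmol/kg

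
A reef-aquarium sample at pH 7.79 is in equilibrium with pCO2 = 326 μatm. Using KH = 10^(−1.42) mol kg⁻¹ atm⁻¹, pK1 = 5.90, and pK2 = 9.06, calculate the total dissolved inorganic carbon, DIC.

DIC = 1.03 mmol/kg

[CO2*] = KH · pCO2 = 10^(−1.42) × 326×10^-6 = 1.239×10^-5 mol/kg
α₀ = 1/(1 + K1/[H⁺] + K1K2/[H⁺]²) = 1/(1 + 10^+1.89 + 10^+0.62) = 0.01208
DIC = [CO2*]/α₀ = 1.239×10^-5 / 0.01208 = 1.03 mmol/kg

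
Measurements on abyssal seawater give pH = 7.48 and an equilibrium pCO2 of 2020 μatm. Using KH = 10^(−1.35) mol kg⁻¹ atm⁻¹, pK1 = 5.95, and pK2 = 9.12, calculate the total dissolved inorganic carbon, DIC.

[CO2*] = KH · pCO2 = 10^(−1.35) × 2020×10^-6 = 9.023×10^-5 mol/kg
α₀ = 1/(1 + K1/[H⁺] + K1K2/[H⁺]²) = 1/(1 + 10^+1.53 + 10^-0.11) = 0.02804
DIC = [CO2*]/α₀ = 9.023×10^-5 / 0.02804 = 3.22 mmol/kg

DIC = 3.22 mmol/kg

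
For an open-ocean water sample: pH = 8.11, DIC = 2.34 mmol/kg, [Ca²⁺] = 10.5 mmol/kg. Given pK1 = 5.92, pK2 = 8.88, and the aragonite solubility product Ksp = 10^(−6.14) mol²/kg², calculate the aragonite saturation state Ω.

α₂ = 1 / (1 + [H⁺]/K2 + [H⁺]²/(K1K2)) = 1 / (1 + 10^+0.77 + 10^-1.42)
   = 1 / (1 + 5.8884 + 0.038019) = 1/6.9265 = 0.1444
[CO3²⁻] = α₂ × DIC = 0.1444 × 2.34 = 0.3378 mmol/kg
Ksp = 10^(−6.14) = 7.244×10^-7
Ω = [Ca²⁺][CO3²⁻]/Ksp = (10.5×10^-3)(3.378×10^-4) / 7.244×10^-7 = 4.90

Ω = 4.90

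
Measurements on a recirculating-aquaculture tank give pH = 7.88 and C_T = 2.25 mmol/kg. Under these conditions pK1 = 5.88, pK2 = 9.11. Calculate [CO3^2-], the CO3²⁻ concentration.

α₂ = 1 / (1 + [H⁺]/K2 + [H⁺]²/(K1K2)) = 1 / (1 + 10^+1.23 + 10^-0.77)
   = 1 / (1 + 16.982 + 0.16982) = 1/18.152 = 0.05509
[CO3²⁻] = α₂ × DIC = 0.05509 × 2.25 = 0.124 mmol/kg

[CO3²⁻] = 0.124 mmol/kg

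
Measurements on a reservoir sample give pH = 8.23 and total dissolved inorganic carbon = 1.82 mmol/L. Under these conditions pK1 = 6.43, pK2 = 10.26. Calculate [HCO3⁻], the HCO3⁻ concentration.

α₁ = 1 / (1 + [H⁺]/K1 + K2/[H⁺]) = 1 / (1 + 10^-1.80 + 10^-2.03)
   = 1 / (1 + 0.015849 + 0.0093325) = 1/1.0252 = 0.9754
[HCO3⁻] = α₁ × DIC = 0.9754 × 1.82 = 1.78 mmol/L

[HCO3⁻] = 1.78 mmol/L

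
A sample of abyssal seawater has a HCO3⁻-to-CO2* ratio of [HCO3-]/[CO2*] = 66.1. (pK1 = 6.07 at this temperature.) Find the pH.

pH = 7.89

From K1 = [H⁺][HCO3-]/[CO2*]:  pH = pK1 + log₁₀([HCO3-]/[CO2*])
log₁₀(66.1) = +1.820
pH = 6.07 + (+1.820) = 7.89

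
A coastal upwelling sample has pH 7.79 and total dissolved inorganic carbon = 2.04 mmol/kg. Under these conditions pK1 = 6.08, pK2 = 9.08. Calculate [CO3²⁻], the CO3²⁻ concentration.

[CO3²⁻] = 0.0977 mmol/kg

α₂ = 1 / (1 + [H⁺]/K2 + [H⁺]²/(K1K2)) = 1 / (1 + 10^+1.29 + 10^-0.42)
   = 1 / (1 + 19.498 + 0.38019) = 1/20.879 = 0.04790
[CO3²⁻] = α₂ × DIC = 0.04790 × 2.04 = 0.0977 mmol/kg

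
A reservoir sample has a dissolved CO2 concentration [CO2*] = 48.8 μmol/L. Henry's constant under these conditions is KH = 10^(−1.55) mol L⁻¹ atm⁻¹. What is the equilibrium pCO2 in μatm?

pCO2 = 1730 μatm

KH = 10^(−1.55) = 2.818×10^-2 mol L⁻¹ atm⁻¹
pCO2 = [CO2*]/KH = 48.8×10^-6 / 2.818×10^-2 = 1.73×10^-3 atm = 1730 μatm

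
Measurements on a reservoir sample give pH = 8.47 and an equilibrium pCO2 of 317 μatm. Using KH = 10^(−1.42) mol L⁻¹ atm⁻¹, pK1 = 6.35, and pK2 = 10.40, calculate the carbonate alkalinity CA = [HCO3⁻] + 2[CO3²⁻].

CA = 1.63 mmol/L

[CO2*] = KH · pCO2 = 10^(−1.42) × 317×10^-6 = 1.205×10^-5 mol/L
α₀ = 1/(1 + K1/[H⁺] + K1K2/[H⁺]²) = 1/(1 + 10^+2.12 + 10^+0.19) = 0.007442
DIC = [CO2*]/α₀ = 1.205×10^-5 / 0.007442 = 1.619 mmol/L
CA = (α₁ + 2α₂)·DIC = (0.9810 + 2×0.01153) × 1.619 = 1.63 mmol/L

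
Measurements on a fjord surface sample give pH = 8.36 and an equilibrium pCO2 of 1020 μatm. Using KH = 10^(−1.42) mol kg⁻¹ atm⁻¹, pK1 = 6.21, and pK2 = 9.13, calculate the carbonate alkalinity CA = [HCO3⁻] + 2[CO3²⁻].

CA = 7.34 mmol/kg

[CO2*] = KH · pCO2 = 10^(−1.42) × 1020×10^-6 = 3.878×10^-5 mol/kg
α₀ = 1/(1 + K1/[H⁺] + K1K2/[H⁺]²) = 1/(1 + 10^+2.15 + 10^+1.38) = 0.006015
DIC = [CO2*]/α₀ = 3.878×10^-5 / 0.006015 = 6.447 mmol/kg
CA = (α₁ + 2α₂)·DIC = (0.8497 + 2×0.1443) × 6.447 = 7.34 mmol/kg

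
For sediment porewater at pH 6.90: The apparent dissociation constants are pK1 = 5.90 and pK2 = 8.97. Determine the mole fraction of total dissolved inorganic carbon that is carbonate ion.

α₂ = 1 / (1 + [H⁺]/K2 + [H⁺]²/(K1K2)) = 1 / (1 + 10^+2.07 + 10^+1.07)
   = 1 / (1 + 117.49 + 11.749) = 1/130.24 = 0.007678

α₂ = 0.00768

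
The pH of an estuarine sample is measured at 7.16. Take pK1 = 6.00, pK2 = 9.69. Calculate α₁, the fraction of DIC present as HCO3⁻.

α₁ = 0.933

α₁ = 1 / (1 + [H⁺]/K1 + K2/[H⁺]) = 1 / (1 + 10^-1.16 + 10^-2.53)
   = 1 / (1 + 0.069183 + 0.0029512) = 1/1.0721 = 0.9327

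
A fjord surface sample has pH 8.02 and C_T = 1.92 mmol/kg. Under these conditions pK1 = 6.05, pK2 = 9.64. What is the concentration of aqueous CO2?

[CO2*] = 19.9 μmol/kg

α₀ = 1 / (1 + K1/[H⁺] + K1K2/[H⁺]²) = 1 / (1 + 10^+1.97 + 10^+0.35)
   = 1 / (1 + 93.325 + 2.2387) = 1/96.564 = 0.01036
[CO2*] = α₀ × DIC = 0.01036 × 1.92 = 0.0199 mmol/kg = 19.9 μmol/kg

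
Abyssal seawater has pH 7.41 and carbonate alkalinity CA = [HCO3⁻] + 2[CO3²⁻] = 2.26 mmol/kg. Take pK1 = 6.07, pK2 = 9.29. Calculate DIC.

DIC = 2.33 mmol/kg

CA = [HCO3⁻] + 2[CO3²⁻] = (α₁ + 2α₂)·DIC
At pH 7.41: [H⁺]/K1 = 10^-1.34 = 0.045709, K2/[H⁺] = 10^-1.88 = 0.013183
α₁ = 1/(1 + 0.045709 + 0.013183) = 1/1.0589 = 0.9444; α₂ = α₁·K2/[H⁺] = 0.01245
α₁ + 2α₂ = 0.9693
DIC = CA / (α₁ + 2α₂) = 2.26 / 0.9693 = 2.33 mmol/kg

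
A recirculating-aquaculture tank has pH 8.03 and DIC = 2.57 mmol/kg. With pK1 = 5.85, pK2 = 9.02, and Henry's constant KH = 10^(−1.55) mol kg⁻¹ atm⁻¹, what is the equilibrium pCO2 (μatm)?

pCO2 = 543 μatm

α₀ = 1 / (1 + K1/[H⁺] + K1K2/[H⁺]²) = 1 / (1 + 10^+2.18 + 10^+1.19)
   = 1 / (1 + 151.36 + 15.488) = 1/167.84 = 0.005958
[CO2*] = α₀ × DIC = 0.005958 × 2.57 = 0.01531 mmol/kg = 15.31 μmol/kg
pCO2 = [CO2*]/KH = 1.531×10^-5 / 2.818×10^-2 = 543 μatm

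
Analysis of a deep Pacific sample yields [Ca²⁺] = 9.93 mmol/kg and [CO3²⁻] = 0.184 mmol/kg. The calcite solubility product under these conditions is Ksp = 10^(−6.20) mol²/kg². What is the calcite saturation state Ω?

Ksp = 10^(−6.20) = 6.310×10^-7
Ω = [Ca²⁺][CO3²⁻]/Ksp = (9.93×10^-3)(0.184×10^-3) / 6.310×10^-7 = 2.90

Ω = 2.90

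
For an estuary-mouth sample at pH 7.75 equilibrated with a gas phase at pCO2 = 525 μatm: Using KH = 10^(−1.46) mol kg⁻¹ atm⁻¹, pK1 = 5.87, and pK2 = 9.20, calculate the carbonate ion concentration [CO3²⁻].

[CO3²⁻] = 0.0490 mmol/kg

[CO2*] = KH · pCO2 = 10^(−1.46) × 525×10^-6 = 1.820×10^-5 mol/kg
α₀ = 1/(1 + K1/[H⁺] + K1K2/[H⁺]²) = 1/(1 + 10^+1.88 + 10^+0.43) = 0.01257
DIC = [CO2*]/α₀ = 1.820×10^-5 / 0.01257 = 1.448 mmol/kg
[CO3²⁻] = α₂·DIC; α₂ = 0.03383, so [CO3²⁻] = 0.03383 × 1.448 = 0.0490 mmol/kg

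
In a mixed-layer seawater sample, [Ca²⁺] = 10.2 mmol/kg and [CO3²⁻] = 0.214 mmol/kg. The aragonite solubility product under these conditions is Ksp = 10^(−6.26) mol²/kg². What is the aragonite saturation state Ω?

Ω = 3.97

Ksp = 10^(−6.26) = 5.495×10^-7
Ω = [Ca²⁺][CO3²⁻]/Ksp = (10.2×10^-3)(0.214×10^-3) / 5.495×10^-7 = 3.97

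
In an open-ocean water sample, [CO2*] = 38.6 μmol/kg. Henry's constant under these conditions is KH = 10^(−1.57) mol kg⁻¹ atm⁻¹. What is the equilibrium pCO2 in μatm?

pCO2 = 1430 μatm

KH = 10^(−1.57) = 2.692×10^-2 mol kg⁻¹ atm⁻¹
pCO2 = [CO2*]/KH = 38.6×10^-6 / 2.692×10^-2 = 1.43×10^-3 atm = 1430 μatm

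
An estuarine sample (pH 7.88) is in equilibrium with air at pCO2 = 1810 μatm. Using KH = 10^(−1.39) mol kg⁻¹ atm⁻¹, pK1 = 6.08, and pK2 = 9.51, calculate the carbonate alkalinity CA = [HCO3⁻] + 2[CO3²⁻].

[CO2*] = KH · pCO2 = 10^(−1.39) × 1810×10^-6 = 7.374×10^-5 mol/kg
α₀ = 1/(1 + K1/[H⁺] + K1K2/[H⁺]²) = 1/(1 + 10^+1.80 + 10^+0.17) = 0.01525
DIC = [CO2*]/α₀ = 7.374×10^-5 / 0.01525 = 4.835 mmol/kg
CA = (α₁ + 2α₂)·DIC = (0.9622 + 2×0.02256) × 4.835 = 4.87 mmol/kg

CA = 4.87 mmol/kg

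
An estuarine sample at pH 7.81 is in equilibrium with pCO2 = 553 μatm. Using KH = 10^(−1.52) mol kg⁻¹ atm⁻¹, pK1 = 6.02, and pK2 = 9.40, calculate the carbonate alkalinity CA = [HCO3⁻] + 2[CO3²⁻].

CA = 1.08 mmol/kg

[CO2*] = KH · pCO2 = 10^(−1.52) × 553×10^-6 = 1.670×10^-5 mol/kg
α₀ = 1/(1 + K1/[H⁺] + K1K2/[H⁺]²) = 1/(1 + 10^+1.79 + 10^+0.20) = 0.01557
DIC = [CO2*]/α₀ = 1.670×10^-5 / 0.01557 = 1.073 mmol/kg
CA = (α₁ + 2α₂)·DIC = (0.9598 + 2×0.02467) × 1.073 = 1.08 mmol/kg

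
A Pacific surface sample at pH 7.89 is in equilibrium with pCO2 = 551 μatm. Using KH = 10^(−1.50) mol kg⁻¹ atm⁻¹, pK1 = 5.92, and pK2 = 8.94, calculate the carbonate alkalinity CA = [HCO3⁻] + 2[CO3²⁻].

[CO2*] = KH · pCO2 = 10^(−1.50) × 551×10^-6 = 1.742×10^-5 mol/kg
α₀ = 1/(1 + K1/[H⁺] + K1K2/[H⁺]²) = 1/(1 + 10^+1.97 + 10^+0.92) = 0.009742
DIC = [CO2*]/α₀ = 1.742×10^-5 / 0.009742 = 1.788 mmol/kg
CA = (α₁ + 2α₂)·DIC = (0.9092 + 2×0.08103) × 1.788 = 1.92 mmol/kg

CA = 1.92 mmol/kg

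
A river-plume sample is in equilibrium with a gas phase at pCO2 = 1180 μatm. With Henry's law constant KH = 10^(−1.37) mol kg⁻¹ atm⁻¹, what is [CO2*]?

KH = 10^(−1.37) = 4.266×10^-2 mol kg⁻¹ atm⁻¹
[CO2*] = KH · pCO2 = 4.266×10^-2 × 1180×10^-6 atm = 5.03×10^-5 mol/kg

[CO2*] = 50.3 μmol/kg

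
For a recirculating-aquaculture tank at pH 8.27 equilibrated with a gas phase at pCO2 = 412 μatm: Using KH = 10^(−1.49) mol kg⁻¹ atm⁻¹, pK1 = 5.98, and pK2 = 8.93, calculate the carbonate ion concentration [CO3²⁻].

[CO2*] = KH · pCO2 = 10^(−1.49) × 412×10^-6 = 1.333×10^-5 mol/kg
α₀ = 1/(1 + K1/[H⁺] + K1K2/[H⁺]²) = 1/(1 + 10^+2.29 + 10^+1.63) = 0.004190
DIC = [CO2*]/α₀ = 1.333×10^-5 / 0.004190 = 3.182 mmol/kg
[CO3²⁻] = α₂·DIC; α₂ = 0.1788, so [CO3²⁻] = 0.1788 × 3.182 = 0.569 mmol/kg

[CO3²⁻] = 0.569 mmol/kg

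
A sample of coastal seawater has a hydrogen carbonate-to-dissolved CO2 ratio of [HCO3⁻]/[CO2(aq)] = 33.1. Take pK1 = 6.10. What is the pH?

From K1 = [H⁺][HCO3⁻]/[CO2(aq)]:  pH = pK1 + log₁₀([HCO3⁻]/[CO2(aq)])
log₁₀(33.1) = +1.520
pH = 6.10 + (+1.520) = 7.62

pH = 7.62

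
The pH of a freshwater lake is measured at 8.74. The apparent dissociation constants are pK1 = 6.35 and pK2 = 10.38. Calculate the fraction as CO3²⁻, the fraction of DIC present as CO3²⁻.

α₂ = 0.0223

α₂ = 1 / (1 + [H⁺]/K2 + [H⁺]²/(K1K2)) = 1 / (1 + 10^+1.64 + 10^-0.75)
   = 1 / (1 + 43.652 + 0.17783) = 1/44.829 = 0.02231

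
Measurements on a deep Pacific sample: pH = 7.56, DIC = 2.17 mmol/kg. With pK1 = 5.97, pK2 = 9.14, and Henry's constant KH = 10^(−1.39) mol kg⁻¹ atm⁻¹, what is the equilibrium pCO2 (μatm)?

α₀ = 1 / (1 + K1/[H⁺] + K1K2/[H⁺]²) = 1 / (1 + 10^+1.59 + 10^+0.01)
   = 1 / (1 + 38.905 + 1.0233) = 1/40.928 = 0.02443
[CO2*] = α₀ × DIC = 0.02443 × 2.17 = 0.05302 mmol/kg
pCO2 = [CO2*]/KH = 5.302×10^-5 / 4.074×10^-2 = 1300 μatm

pCO2 = 1300 μatm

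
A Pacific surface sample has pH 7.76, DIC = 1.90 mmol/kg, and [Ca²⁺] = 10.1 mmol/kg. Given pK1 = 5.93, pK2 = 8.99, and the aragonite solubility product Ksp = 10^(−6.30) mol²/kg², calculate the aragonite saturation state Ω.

Ω = 2.10

α₂ = 1 / (1 + [H⁺]/K2 + [H⁺]²/(K1K2)) = 1 / (1 + 10^+1.23 + 10^-0.60)
   = 1 / (1 + 16.982 + 0.25119) = 1/18.234 = 0.05484
[CO3²⁻] = α₂ × DIC = 0.05484 × 1.90 = 0.1042 mmol/kg
Ksp = 10^(−6.30) = 5.012×10^-7
Ω = [Ca²⁺][CO3²⁻]/Ksp = (10.1×10^-3)(1.042×10^-4) / 5.012×10^-7 = 2.10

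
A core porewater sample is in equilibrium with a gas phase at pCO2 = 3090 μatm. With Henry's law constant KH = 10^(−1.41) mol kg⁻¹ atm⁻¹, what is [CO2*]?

KH = 10^(−1.41) = 3.890×10^-2 mol kg⁻¹ atm⁻¹
[CO2*] = KH · pCO2 = 3.890×10^-2 × 3090×10^-6 atm = 1.20×10^-4 mol/kg

[CO2*] = 120 μmol/kg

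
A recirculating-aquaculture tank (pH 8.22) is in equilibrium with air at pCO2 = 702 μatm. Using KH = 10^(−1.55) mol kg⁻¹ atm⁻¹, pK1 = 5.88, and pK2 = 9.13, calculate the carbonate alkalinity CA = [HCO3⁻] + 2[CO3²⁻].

[CO2*] = KH · pCO2 = 10^(−1.55) × 702×10^-6 = 1.979×10^-5 mol/kg
α₀ = 1/(1 + K1/[H⁺] + K1K2/[H⁺]²) = 1/(1 + 10^+2.34 + 10^+1.43) = 0.004054
DIC = [CO2*]/α₀ = 1.979×10^-5 / 0.004054 = 4.881 mmol/kg
CA = (α₁ + 2α₂)·DIC = (0.8868 + 2×0.1091) × 4.881 = 5.39 mmol/kg

CA = 5.39 mmol/kg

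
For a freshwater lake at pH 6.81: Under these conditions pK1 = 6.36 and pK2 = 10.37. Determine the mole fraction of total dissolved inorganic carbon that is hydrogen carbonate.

α₁ = 0.738

α₁ = 1 / (1 + [H⁺]/K1 + K2/[H⁺]) = 1 / (1 + 10^-0.45 + 10^-3.56)
   = 1 / (1 + 0.35481 + 0.00027542) = 1/1.3551 = 0.7380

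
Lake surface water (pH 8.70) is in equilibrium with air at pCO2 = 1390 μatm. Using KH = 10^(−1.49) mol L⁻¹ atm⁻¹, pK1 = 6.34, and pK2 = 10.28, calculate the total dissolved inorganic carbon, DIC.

DIC = 10.6 mmol/L

[CO2*] = KH · pCO2 = 10^(−1.49) × 1390×10^-6 = 4.498×10^-5 mol/L
α₀ = 1/(1 + K1/[H⁺] + K1K2/[H⁺]²) = 1/(1 + 10^+2.36 + 10^+0.78) = 0.004235
DIC = [CO2*]/α₀ = 4.498×10^-5 / 0.004235 = 10.6 mmol/L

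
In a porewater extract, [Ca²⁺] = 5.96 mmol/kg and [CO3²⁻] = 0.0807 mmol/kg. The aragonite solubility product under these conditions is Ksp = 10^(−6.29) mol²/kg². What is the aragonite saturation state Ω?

Ω = 0.938

Ksp = 10^(−6.29) = 5.129×10^-7
Ω = [Ca²⁺][CO3²⁻]/Ksp = (5.96×10^-3)(0.0807×10^-3) / 5.129×10^-7 = 0.938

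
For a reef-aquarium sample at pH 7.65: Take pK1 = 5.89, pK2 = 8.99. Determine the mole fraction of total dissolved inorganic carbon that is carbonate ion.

α₂ = 0.0430

α₂ = 1 / (1 + [H⁺]/K2 + [H⁺]²/(K1K2)) = 1 / (1 + 10^+1.34 + 10^-0.42)
   = 1 / (1 + 21.878 + 0.38019) = 1/23.258 = 0.04300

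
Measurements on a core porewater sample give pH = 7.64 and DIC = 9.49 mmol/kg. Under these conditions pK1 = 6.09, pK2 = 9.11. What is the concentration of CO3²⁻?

α₂ = 1 / (1 + [H⁺]/K2 + [H⁺]²/(K1K2)) = 1 / (1 + 10^+1.47 + 10^-0.08)
   = 1 / (1 + 29.512 + 0.83176) = 1/31.344 = 0.03190
[CO3²⁻] = α₂ × DIC = 0.03190 × 9.49 = 0.303 mmol/kg

[CO3²⁻] = 0.303 mmol/kg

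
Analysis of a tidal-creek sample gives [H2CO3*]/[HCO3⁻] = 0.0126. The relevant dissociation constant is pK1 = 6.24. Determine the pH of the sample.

From K1 = [H⁺][HCO3⁻]/[H2CO3*]:  pH = pK1 − log₁₀([H2CO3*]/[HCO3⁻])
log₁₀(0.0126) = -1.900
pH = 6.24 − (-1.900) = 8.14

pH = 8.14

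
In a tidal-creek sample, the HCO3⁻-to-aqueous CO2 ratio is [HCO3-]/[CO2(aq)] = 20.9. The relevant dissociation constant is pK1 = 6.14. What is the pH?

pH = 7.46

From K1 = [H⁺][HCO3-]/[CO2(aq)]:  pH = pK1 + log₁₀([HCO3-]/[CO2(aq)])
log₁₀(20.9) = +1.320
pH = 6.14 + (+1.320) = 7.46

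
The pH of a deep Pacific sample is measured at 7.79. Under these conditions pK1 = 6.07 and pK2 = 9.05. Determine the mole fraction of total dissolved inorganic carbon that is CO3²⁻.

α₂ = 0.0512

α₂ = 1 / (1 + [H⁺]/K2 + [H⁺]²/(K1K2)) = 1 / (1 + 10^+1.26 + 10^-0.46)
   = 1 / (1 + 18.197 + 0.34674) = 1/19.544 = 0.05117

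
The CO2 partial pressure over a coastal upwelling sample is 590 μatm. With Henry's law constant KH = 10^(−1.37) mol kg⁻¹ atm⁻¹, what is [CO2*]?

[CO2*] = 25.2 μmol/kg

KH = 10^(−1.37) = 4.266×10^-2 mol kg⁻¹ atm⁻¹
[CO2*] = KH · pCO2 = 4.266×10^-2 × 590×10^-6 atm = 2.52×10^-5 mol/kg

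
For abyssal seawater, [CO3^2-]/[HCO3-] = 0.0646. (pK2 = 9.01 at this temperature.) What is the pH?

pH = 7.82

From K2 = [H⁺][CO3^2-]/[HCO3-]:  pH = pK2 + log₁₀([CO3^2-]/[HCO3-])
log₁₀(0.0646) = -1.190
pH = 9.01 + (-1.190) = 7.82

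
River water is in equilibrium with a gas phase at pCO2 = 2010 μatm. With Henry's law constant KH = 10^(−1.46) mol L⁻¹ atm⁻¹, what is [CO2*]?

[CO2*] = 69.7 μmol/L

KH = 10^(−1.46) = 3.467×10^-2 mol L⁻¹ atm⁻¹
[CO2*] = KH · pCO2 = 3.467×10^-2 × 2010×10^-6 atm = 6.97×10^-5 mol/L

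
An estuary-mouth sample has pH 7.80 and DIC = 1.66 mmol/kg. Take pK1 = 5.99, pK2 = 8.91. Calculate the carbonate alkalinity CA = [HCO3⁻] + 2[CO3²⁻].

CA = 1.75 mmol/kg

CA = [HCO3⁻] + 2[CO3²⁻] = (α₁ + 2α₂)·DIC
At pH 7.80: [H⁺]/K1 = 10^-1.81 = 0.015488, K2/[H⁺] = 10^-1.11 = 0.077625
α₁ = 1/(1 + 0.015488 + 0.077625) = 1/1.0931 = 0.9148; α₂ = α₁·K2/[H⁺] = 0.07101
α₁ + 2α₂ = 1.0568
CA = 1.0568 × 1.66 = 1.75 mmol/kg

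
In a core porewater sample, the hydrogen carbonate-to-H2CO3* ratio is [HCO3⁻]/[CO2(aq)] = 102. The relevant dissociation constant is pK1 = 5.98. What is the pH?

From K1 = [H⁺][HCO3⁻]/[CO2(aq)]:  pH = pK1 + log₁₀([HCO3⁻]/[CO2(aq)])
log₁₀(102) = +2.009
pH = 5.98 + (+2.009) = 7.99

pH = 7.99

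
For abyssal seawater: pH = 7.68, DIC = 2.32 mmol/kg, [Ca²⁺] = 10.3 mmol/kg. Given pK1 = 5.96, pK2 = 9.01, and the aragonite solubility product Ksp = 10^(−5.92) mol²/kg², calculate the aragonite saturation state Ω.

α₂ = 1 / (1 + [H⁺]/K2 + [H⁺]²/(K1K2)) = 1 / (1 + 10^+1.33 + 10^-0.39)
   = 1 / (1 + 21.380 + 0.40738) = 1/22.787 = 0.04388
[CO3²⁻] = α₂ × DIC = 0.04388 × 2.32 = 0.1018 mmol/kg
Ksp = 10^(−5.92) = 1.202×10^-6
Ω = [Ca²⁺][CO3²⁻]/Ksp = (10.3×10^-3)(1.018×10^-4) / 1.202×10^-6 = 0.872

Ω = 0.872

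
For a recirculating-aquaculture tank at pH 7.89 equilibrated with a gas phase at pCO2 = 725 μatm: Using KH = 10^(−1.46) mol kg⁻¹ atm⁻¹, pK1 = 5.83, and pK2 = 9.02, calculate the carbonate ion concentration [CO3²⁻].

[CO3²⁻] = 0.214 mmol/kg

[CO2*] = KH · pCO2 = 10^(−1.46) × 725×10^-6 = 2.514×10^-5 mol/kg
α₀ = 1/(1 + K1/[H⁺] + K1K2/[H⁺]²) = 1/(1 + 10^+2.06 + 10^+0.93) = 0.008043
DIC = [CO2*]/α₀ = 2.514×10^-5 / 0.008043 = 3.125 mmol/kg
[CO3²⁻] = α₂·DIC; α₂ = 0.06846, so [CO3²⁻] = 0.06846 × 3.125 = 0.214 mmol/kg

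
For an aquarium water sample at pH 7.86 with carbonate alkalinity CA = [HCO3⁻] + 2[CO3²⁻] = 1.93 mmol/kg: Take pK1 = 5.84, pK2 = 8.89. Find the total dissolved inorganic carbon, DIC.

DIC = 1.79 mmol/kg

CA = [HCO3⁻] + 2[CO3²⁻] = (α₁ + 2α₂)·DIC
At pH 7.86: [H⁺]/K1 = 10^-2.02 = 0.0095499, K2/[H⁺] = 10^-1.03 = 0.093325
α₁ = 1/(1 + 0.0095499 + 0.093325) = 1/1.1029 = 0.9067; α₂ = α₁·K2/[H⁺] = 0.08462
α₁ + 2α₂ = 1.0760
DIC = CA / (α₁ + 2α₂) = 1.93 / 1.0760 = 1.79 mmol/kg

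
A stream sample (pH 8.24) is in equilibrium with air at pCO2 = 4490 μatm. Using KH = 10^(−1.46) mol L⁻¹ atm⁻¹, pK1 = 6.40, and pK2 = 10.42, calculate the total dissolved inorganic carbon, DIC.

[CO2*] = KH · pCO2 = 10^(−1.46) × 4490×10^-6 = 1.557×10^-4 mol/L
α₀ = 1/(1 + K1/[H⁺] + K1K2/[H⁺]²) = 1/(1 + 10^+1.84 + 10^-0.34) = 0.01416
DIC = [CO2*]/α₀ = 1.557×10^-4 / 0.01416 = 11.0 mmol/L

DIC = 11.0 mmol/L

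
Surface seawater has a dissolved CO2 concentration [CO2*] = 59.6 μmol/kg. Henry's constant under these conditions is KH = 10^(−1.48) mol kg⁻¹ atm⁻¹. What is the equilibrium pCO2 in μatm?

pCO2 = 1800 μatm

KH = 10^(−1.48) = 3.311×10^-2 mol kg⁻¹ atm⁻¹
pCO2 = [CO2*]/KH = 59.6×10^-6 / 3.311×10^-2 = 1.80×10^-3 atm = 1800 μatm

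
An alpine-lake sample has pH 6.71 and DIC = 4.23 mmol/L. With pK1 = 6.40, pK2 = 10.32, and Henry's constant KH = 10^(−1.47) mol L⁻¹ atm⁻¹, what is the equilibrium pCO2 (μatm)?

α₀ = 1 / (1 + K1/[H⁺] + K1K2/[H⁺]²) = 1 / (1 + 10^+0.31 + 10^-3.30)
   = 1 / (1 + 2.0417 + 0.00050119) = 1/3.0422 = 0.3287
[CO2*] = α₀ × DIC = 0.3287 × 4.23 = 1.390 mmol/L
pCO2 = [CO2*]/KH = 1.390×10^-3 / 3.388×10^-2 = 4.10×10^4 μatm

pCO2 = 4.10×10^4 μatm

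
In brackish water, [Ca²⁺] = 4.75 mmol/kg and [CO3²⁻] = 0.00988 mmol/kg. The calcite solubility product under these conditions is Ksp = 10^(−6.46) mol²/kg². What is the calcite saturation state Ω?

Ω = 0.135

Ksp = 10^(−6.46) = 3.467×10^-7
Ω = [Ca²⁺][CO3²⁻]/Ksp = (4.75×10^-3)(0.00988×10^-3) / 3.467×10^-7 = 0.135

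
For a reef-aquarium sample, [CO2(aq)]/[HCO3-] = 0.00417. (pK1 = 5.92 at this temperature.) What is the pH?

From K1 = [H⁺][HCO3-]/[CO2(aq)]:  pH = pK1 − log₁₀([CO2(aq)]/[HCO3-])
log₁₀(0.00417) = -2.380
pH = 5.92 − (-2.380) = 8.30

pH = 8.30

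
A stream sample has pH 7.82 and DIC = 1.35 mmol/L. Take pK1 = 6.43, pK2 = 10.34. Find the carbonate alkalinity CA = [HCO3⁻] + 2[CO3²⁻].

CA = [HCO3⁻] + 2[CO3²⁻] = (α₁ + 2α₂)·DIC
At pH 7.82: [H⁺]/K1 = 10^-1.39 = 0.040738, K2/[H⁺] = 10^-2.52 = 0.0030200
α₁ = 1/(1 + 0.040738 + 0.0030200) = 1/1.0438 = 0.9581; α₂ = α₁·K2/[H⁺] = 0.002893
α₁ + 2α₂ = 0.9639
CA = 0.9639 × 1.35 = 1.30 mmol/L

CA = 1.30 mmol/L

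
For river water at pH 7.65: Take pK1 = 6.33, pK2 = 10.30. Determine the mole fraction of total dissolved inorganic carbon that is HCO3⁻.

α₁ = 0.952

α₁ = 1 / (1 + [H⁺]/K1 + K2/[H⁺]) = 1 / (1 + 10^-1.32 + 10^-2.65)
   = 1 / (1 + 0.047863 + 0.0022387) = 1/1.0501 = 0.9523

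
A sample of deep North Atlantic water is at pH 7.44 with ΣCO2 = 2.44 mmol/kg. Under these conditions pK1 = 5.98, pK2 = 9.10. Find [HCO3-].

α₁ = 1 / (1 + [H⁺]/K1 + K2/[H⁺]) = 1 / (1 + 10^-1.46 + 10^-1.66)
   = 1 / (1 + 0.034674 + 0.021878) = 1/1.0566 = 0.9465
[HCO3⁻] = α₁ × DIC = 0.9465 × 2.44 = 2.31 mmol/kg

[HCO3⁻] = 2.31 mmol/kg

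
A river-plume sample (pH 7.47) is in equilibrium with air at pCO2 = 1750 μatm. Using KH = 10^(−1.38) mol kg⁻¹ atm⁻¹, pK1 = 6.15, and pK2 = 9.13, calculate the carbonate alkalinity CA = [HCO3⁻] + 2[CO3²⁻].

[CO2*] = KH · pCO2 = 10^(−1.38) × 1750×10^-6 = 7.295×10^-5 mol/kg
α₀ = 1/(1 + K1/[H⁺] + K1K2/[H⁺]²) = 1/(1 + 10^+1.32 + 10^-0.34) = 0.04474
DIC = [CO2*]/α₀ = 7.295×10^-5 / 0.04474 = 1.630 mmol/kg
CA = (α₁ + 2α₂)·DIC = (0.9348 + 2×0.02045) × 1.630 = 1.59 mmol/kg

CA = 1.59 mmol/kg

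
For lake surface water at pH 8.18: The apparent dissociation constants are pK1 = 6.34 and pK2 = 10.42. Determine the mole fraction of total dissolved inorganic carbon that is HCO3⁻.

α₁ = 0.980

α₁ = 1 / (1 + [H⁺]/K1 + K2/[H⁺]) = 1 / (1 + 10^-1.84 + 10^-2.24)
   = 1 / (1 + 0.014454 + 0.0057544) = 1/1.0202 = 0.9802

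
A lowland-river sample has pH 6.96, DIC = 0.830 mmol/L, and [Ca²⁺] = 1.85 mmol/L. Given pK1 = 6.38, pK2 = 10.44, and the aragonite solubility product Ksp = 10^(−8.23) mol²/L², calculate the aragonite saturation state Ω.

α₂ = 1 / (1 + [H⁺]/K2 + [H⁺]²/(K1K2)) = 1 / (1 + 10^+3.48 + 10^+2.90)
   = 1 / (1 + 3020.0 + 794.33) = 1/3815.3 = 0.0002621
[CO3²⁻] = α₂ × DIC = 0.0002621 × 0.830 = 0.0002175 mmol/L = 0.2175 μmol/L
Ksp = 10^(−8.23) = 5.888×10^-9
Ω = [Ca²⁺][CO3²⁻]/Ksp = (1.85×10^-3)(2.175×10^-7) / 5.888×10^-9 = 0.0683

Ω = 0.0683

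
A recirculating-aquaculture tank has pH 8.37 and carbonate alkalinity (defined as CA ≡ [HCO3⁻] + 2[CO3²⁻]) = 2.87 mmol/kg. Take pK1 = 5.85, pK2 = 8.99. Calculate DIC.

DIC = 2.41 mmol/kg

CA = [HCO3⁻] + 2[CO3²⁻] = (α₁ + 2α₂)·DIC
At pH 8.37: [H⁺]/K1 = 10^-2.52 = 0.0030200, K2/[H⁺] = 10^-0.62 = 0.23988
α₁ = 1/(1 + 0.0030200 + 0.23988) = 1/1.2429 = 0.8046; α₂ = α₁·K2/[H⁺] = 0.1930
α₁ + 2α₂ = 1.1906
DIC = CA / (α₁ + 2α₂) = 2.87 / 1.1906 = 2.41 mmol/kg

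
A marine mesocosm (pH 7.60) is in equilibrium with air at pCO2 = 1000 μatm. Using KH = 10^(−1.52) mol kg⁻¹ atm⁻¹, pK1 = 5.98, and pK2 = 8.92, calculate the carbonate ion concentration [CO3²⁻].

[CO3²⁻] = 0.0603 mmol/kg

[CO2*] = KH · pCO2 = 10^(−1.52) × 1000×10^-6 = 3.020×10^-5 mol/kg
α₀ = 1/(1 + K1/[H⁺] + K1K2/[H⁺]²) = 1/(1 + 10^+1.62 + 10^+0.30) = 0.02238
DIC = [CO2*]/α₀ = 3.020×10^-5 / 0.02238 = 1.349 mmol/kg
[CO3²⁻] = α₂·DIC; α₂ = 0.04465, so [CO3²⁻] = 0.04465 × 1.349 = 0.0603 mmol/kg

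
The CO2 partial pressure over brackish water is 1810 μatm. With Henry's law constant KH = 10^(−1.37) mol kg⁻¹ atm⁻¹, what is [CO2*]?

KH = 10^(−1.37) = 4.266×10^-2 mol kg⁻¹ atm⁻¹
[CO2*] = KH · pCO2 = 4.266×10^-2 × 1810×10^-6 atm = 7.72×10^-5 mol/kg

[CO2*] = 77.2 μmol/kg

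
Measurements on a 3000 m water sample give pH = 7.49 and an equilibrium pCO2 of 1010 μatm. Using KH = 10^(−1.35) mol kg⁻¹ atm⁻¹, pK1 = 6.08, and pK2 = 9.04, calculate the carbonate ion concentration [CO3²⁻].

[CO2*] = KH · pCO2 = 10^(−1.35) × 1010×10^-6 = 4.512×10^-5 mol/kg
α₀ = 1/(1 + K1/[H⁺] + K1K2/[H⁺]²) = 1/(1 + 10^+1.41 + 10^-0.14) = 0.03646
DIC = [CO2*]/α₀ = 4.512×10^-5 / 0.03646 = 1.237 mmol/kg
[CO3²⁻] = α₂·DIC; α₂ = 0.02641, so [CO3²⁻] = 0.02641 × 1.237 = 0.0327 mmol/kg

[CO3²⁻] = 0.0327 mmol/kg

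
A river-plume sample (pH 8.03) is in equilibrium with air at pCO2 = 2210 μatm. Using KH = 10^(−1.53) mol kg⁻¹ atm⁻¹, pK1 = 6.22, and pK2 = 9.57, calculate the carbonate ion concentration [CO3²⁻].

[CO3²⁻] = 0.121 mmol/kg

[CO2*] = KH · pCO2 = 10^(−1.53) × 2210×10^-6 = 6.522×10^-5 mol/kg
α₀ = 1/(1 + K1/[H⁺] + K1K2/[H⁺]²) = 1/(1 + 10^+1.81 + 10^+0.27) = 0.01483
DIC = [CO2*]/α₀ = 6.522×10^-5 / 0.01483 = 4.398 mmol/kg
[CO3²⁻] = α₂·DIC; α₂ = 0.02762, so [CO3²⁻] = 0.02762 × 4.398 = 0.121 mmol/kg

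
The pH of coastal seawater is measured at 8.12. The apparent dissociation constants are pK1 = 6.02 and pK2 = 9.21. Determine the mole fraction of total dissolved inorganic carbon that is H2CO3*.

α₀ = 1 / (1 + K1/[H⁺] + K1K2/[H⁺]²) = 1 / (1 + 10^+2.10 + 10^+1.01)
   = 1 / (1 + 125.89 + 10.233) = 1/137.13 = 0.007293

α₀ = 0.00729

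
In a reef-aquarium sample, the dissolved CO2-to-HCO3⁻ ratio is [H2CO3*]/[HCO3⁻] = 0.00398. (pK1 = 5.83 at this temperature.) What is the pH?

pH = 8.23

From K1 = [H⁺][HCO3⁻]/[H2CO3*]:  pH = pK1 − log₁₀([H2CO3*]/[HCO3⁻])
log₁₀(0.00398) = -2.400
pH = 5.83 − (-2.400) = 8.23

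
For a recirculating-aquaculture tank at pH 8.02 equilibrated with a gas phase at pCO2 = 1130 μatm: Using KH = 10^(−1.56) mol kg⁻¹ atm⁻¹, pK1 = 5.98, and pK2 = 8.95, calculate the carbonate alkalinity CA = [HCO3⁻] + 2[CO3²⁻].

[CO2*] = KH · pCO2 = 10^(−1.56) × 1130×10^-6 = 3.112×10^-5 mol/kg
α₀ = 1/(1 + K1/[H⁺] + K1K2/[H⁺]²) = 1/(1 + 10^+2.04 + 10^+1.11) = 0.008095
DIC = [CO2*]/α₀ = 3.112×10^-5 / 0.008095 = 3.845 mmol/kg
CA = (α₁ + 2α₂)·DIC = (0.8876 + 2×0.1043) × 3.845 = 4.21 mmol/kg

CA = 4.21 mmol/kg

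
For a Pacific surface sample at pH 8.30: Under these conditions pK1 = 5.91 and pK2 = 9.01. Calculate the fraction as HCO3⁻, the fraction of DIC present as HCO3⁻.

α₁ = 0.834

α₁ = 1 / (1 + [H⁺]/K1 + K2/[H⁺]) = 1 / (1 + 10^-2.39 + 10^-0.71)
   = 1 / (1 + 0.0040738 + 0.19498) = 1/1.1991 = 0.8340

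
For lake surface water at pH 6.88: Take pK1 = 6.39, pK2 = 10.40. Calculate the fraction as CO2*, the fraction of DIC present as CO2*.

α₀ = 1 / (1 + K1/[H⁺] + K1K2/[H⁺]²) = 1 / (1 + 10^+0.49 + 10^-3.03)
   = 1 / (1 + 3.0903 + 0.00093325) = 1/4.0912 = 0.2444

α₀ = 0.244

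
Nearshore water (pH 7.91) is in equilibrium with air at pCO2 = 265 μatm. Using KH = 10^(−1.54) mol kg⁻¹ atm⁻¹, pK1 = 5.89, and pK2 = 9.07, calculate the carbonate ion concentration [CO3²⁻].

[CO3²⁻] = 0.0554 mmol/kg

[CO2*] = KH · pCO2 = 10^(−1.54) × 265×10^-6 = 7.643×10^-6 mol/kg
α₀ = 1/(1 + K1/[H⁺] + K1K2/[H⁺]²) = 1/(1 + 10^+2.02 + 10^+0.86) = 0.008853
DIC = [CO2*]/α₀ = 7.643×10^-6 / 0.008853 = 0.8633 mmol/kg
[CO3²⁻] = α₂·DIC; α₂ = 0.06413, so [CO3²⁻] = 0.06413 × 0.8633 = 0.0554 mmol/kg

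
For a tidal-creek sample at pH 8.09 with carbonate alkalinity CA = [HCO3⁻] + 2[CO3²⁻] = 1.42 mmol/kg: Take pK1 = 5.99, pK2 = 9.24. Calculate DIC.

CA = [HCO3⁻] + 2[CO3²⁻] = (α₁ + 2α₂)·DIC
At pH 8.09: [H⁺]/K1 = 10^-2.10 = 0.0079433, K2/[H⁺] = 10^-1.15 = 0.070795
α₁ = 1/(1 + 0.0079433 + 0.070795) = 1/1.0787 = 0.9270; α₂ = α₁·K2/[H⁺] = 0.06563
α₁ + 2α₂ = 1.0583
DIC = CA / (α₁ + 2α₂) = 1.42 / 1.0583 = 1.34 mmol/kg

DIC = 1.34 mmol/kg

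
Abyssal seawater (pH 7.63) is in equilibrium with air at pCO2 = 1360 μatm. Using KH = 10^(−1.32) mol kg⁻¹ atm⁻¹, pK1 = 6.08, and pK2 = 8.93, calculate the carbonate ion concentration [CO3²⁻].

[CO2*] = KH · pCO2 = 10^(−1.32) × 1360×10^-6 = 6.509×10^-5 mol/kg
α₀ = 1/(1 + K1/[H⁺] + K1K2/[H⁺]²) = 1/(1 + 10^+1.55 + 10^+0.25) = 0.02614
DIC = [CO2*]/α₀ = 6.509×10^-5 / 0.02614 = 2.490 mmol/kg
[CO3²⁻] = α₂·DIC; α₂ = 0.04648, so [CO3²⁻] = 0.04648 × 2.490 = 0.116 mmol/kg

[CO3²⁻] = 0.116 mmol/kg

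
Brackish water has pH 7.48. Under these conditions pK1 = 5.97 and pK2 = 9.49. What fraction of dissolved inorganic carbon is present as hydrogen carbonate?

α₁ = 0.961

α₁ = 1 / (1 + [H⁺]/K1 + K2/[H⁺]) = 1 / (1 + 10^-1.51 + 10^-2.01)
   = 1 / (1 + 0.030903 + 0.0097724) = 1/1.0407 = 0.9609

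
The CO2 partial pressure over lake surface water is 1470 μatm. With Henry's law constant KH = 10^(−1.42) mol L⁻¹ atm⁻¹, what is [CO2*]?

KH = 10^(−1.42) = 3.802×10^-2 mol L⁻¹ atm⁻¹
[CO2*] = KH · pCO2 = 3.802×10^-2 × 1470×10^-6 atm = 5.59×10^-5 mol/L

[CO2*] = 55.9 μmol/L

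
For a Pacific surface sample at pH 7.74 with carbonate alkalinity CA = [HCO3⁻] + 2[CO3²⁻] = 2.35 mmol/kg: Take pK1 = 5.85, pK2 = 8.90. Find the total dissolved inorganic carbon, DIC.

DIC = 2.23 mmol/kg

CA = [HCO3⁻] + 2[CO3²⁻] = (α₁ + 2α₂)·DIC
At pH 7.74: [H⁺]/K1 = 10^-1.89 = 0.012882, K2/[H⁺] = 10^-1.16 = 0.069183
α₁ = 1/(1 + 0.012882 + 0.069183) = 1/1.0821 = 0.9242; α₂ = α₁·K2/[H⁺] = 0.06394
α₁ + 2α₂ = 1.0520
DIC = CA / (α₁ + 2α₂) = 2.35 / 1.0520 = 2.23 mmol/kg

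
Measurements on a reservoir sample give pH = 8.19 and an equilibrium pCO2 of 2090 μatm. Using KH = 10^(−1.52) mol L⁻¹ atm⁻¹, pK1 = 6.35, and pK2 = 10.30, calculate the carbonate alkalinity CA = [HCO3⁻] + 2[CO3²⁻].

CA = 4.43 mmol/L

[CO2*] = KH · pCO2 = 10^(−1.52) × 2090×10^-6 = 6.312×10^-5 mol/L
α₀ = 1/(1 + K1/[H⁺] + K1K2/[H⁺]²) = 1/(1 + 10^+1.84 + 10^-0.27) = 0.01414
DIC = [CO2*]/α₀ = 6.312×10^-5 / 0.01414 = 4.464 mmol/L
CA = (α₁ + 2α₂)·DIC = (0.9783 + 2×0.007594) × 4.464 = 4.43 mmol/L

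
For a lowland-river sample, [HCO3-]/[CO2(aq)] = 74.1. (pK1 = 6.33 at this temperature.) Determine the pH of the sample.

pH = 8.20

From K1 = [H⁺][HCO3-]/[CO2(aq)]:  pH = pK1 + log₁₀([HCO3-]/[CO2(aq)])
log₁₀(74.1) = +1.870
pH = 6.33 + (+1.870) = 8.20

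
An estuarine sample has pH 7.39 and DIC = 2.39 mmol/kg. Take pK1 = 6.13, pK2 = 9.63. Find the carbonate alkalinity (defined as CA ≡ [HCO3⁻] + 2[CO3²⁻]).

CA = 2.28 mmol/kg

CA = [HCO3⁻] + 2[CO3²⁻] = (α₁ + 2α₂)·DIC
At pH 7.39: [H⁺]/K1 = 10^-1.26 = 0.054954, K2/[H⁺] = 10^-2.24 = 0.0057544
α₁ = 1/(1 + 0.054954 + 0.0057544) = 1/1.0607 = 0.9428; α₂ = α₁·K2/[H⁺] = 0.005425
α₁ + 2α₂ = 0.9536
CA = 0.9536 × 2.39 = 2.28 mmol/kg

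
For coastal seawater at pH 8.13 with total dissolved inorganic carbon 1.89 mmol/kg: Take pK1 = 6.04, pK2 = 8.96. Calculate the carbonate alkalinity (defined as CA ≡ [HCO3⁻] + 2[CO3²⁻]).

CA = 2.12 mmol/kg

CA = [HCO3⁻] + 2[CO3²⁻] = (α₁ + 2α₂)·DIC
At pH 8.13: [H⁺]/K1 = 10^-2.09 = 0.0081283, K2/[H⁺] = 10^-0.83 = 0.14791
α₁ = 1/(1 + 0.0081283 + 0.14791) = 1/1.1560 = 0.8650; α₂ = α₁·K2/[H⁺] = 0.1279
α₁ + 2α₂ = 1.1209
CA = 1.1209 × 1.89 = 2.12 mmol/kg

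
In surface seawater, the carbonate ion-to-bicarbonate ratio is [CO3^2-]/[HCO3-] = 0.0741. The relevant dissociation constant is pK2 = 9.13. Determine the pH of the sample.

From K2 = [H⁺][CO3^2-]/[HCO3-]:  pH = pK2 + log₁₀([CO3^2-]/[HCO3-])
log₁₀(0.0741) = -1.130
pH = 9.13 + (-1.130) = 8.00

pH = 8.00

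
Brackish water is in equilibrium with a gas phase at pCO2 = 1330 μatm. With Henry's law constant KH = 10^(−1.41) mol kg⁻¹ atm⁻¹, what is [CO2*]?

KH = 10^(−1.41) = 3.890×10^-2 mol kg⁻¹ atm⁻¹
[CO2*] = KH · pCO2 = 3.890×10^-2 × 1330×10^-6 atm = 5.17×10^-5 mol/kg

[CO2*] = 51.7 μmol/kg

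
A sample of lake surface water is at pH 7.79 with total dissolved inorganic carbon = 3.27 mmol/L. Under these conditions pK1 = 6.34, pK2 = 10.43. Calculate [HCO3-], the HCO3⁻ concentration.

[HCO3⁻] = 3.15 mmol/L

α₁ = 1 / (1 + [H⁺]/K1 + K2/[H⁺]) = 1 / (1 + 10^-1.45 + 10^-2.64)
   = 1 / (1 + 0.035481 + 0.0022909) = 1/1.0378 = 0.9636
[HCO3⁻] = α₁ × DIC = 0.9636 × 3.27 = 3.15 mmol/L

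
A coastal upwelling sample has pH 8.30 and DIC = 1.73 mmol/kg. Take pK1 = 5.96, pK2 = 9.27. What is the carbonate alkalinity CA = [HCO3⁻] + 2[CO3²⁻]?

CA = [HCO3⁻] + 2[CO3²⁻] = (α₁ + 2α₂)·DIC
At pH 8.30: [H⁺]/K1 = 10^-2.34 = 0.0045709, K2/[H⁺] = 10^-0.97 = 0.10715
α₁ = 1/(1 + 0.0045709 + 0.10715) = 1/1.1117 = 0.8995; α₂ = α₁·K2/[H⁺] = 0.09638
α₁ + 2α₂ = 1.0923
CA = 1.0923 × 1.73 = 1.89 mmol/kg

CA = 1.89 mmol/kg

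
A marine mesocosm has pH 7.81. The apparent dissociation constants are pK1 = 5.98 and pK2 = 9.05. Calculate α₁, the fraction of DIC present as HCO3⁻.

α₁ = 0.933

α₁ = 1 / (1 + [H⁺]/K1 + K2/[H⁺]) = 1 / (1 + 10^-1.83 + 10^-1.24)
   = 1 / (1 + 0.014791 + 0.057544) = 1/1.0723 = 0.9325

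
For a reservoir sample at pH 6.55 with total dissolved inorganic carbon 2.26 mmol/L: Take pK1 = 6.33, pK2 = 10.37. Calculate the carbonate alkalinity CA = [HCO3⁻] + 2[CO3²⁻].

CA = [HCO3⁻] + 2[CO3²⁻] = (α₁ + 2α₂)·DIC
At pH 6.55: [H⁺]/K1 = 10^-0.22 = 0.60256, K2/[H⁺] = 10^-3.82 = 0.00015136
α₁ = 1/(1 + 0.60256 + 0.00015136) = 1/1.6027 = 0.6239; α₂ = α₁·K2/[H⁺] = 9.444×10^-5
α₁ + 2α₂ = 0.6241
CA = 0.6241 × 2.26 = 1.41 mmol/L

CA = 1.41 mmol/L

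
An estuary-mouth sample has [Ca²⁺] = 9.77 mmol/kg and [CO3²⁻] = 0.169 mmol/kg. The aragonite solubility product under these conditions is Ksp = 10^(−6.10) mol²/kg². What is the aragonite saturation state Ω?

Ksp = 10^(−6.10) = 7.943×10^-7
Ω = [Ca²⁺][CO3²⁻]/Ksp = (9.77×10^-3)(0.169×10^-3) / 7.943×10^-7 = 2.08

Ω = 2.08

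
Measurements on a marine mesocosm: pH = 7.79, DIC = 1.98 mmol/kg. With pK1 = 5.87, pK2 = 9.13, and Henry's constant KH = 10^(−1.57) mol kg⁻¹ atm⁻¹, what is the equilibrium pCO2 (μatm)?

α₀ = 1 / (1 + K1/[H⁺] + K1K2/[H⁺]²) = 1 / (1 + 10^+1.92 + 10^+0.58)
   = 1 / (1 + 83.176 + 3.8019) = 1/87.978 = 0.01137
[CO2*] = α₀ × DIC = 0.01137 × 1.98 = 0.02251 mmol/kg
pCO2 = [CO2*]/KH = 2.251×10^-5 / 2.692×10^-2 = 836 μatm

pCO2 = 836 μatm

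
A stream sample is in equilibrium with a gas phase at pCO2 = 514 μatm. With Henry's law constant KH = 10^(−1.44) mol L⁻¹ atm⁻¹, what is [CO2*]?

[CO2*] = 18.7 μmol/L

KH = 10^(−1.44) = 3.631×10^-2 mol L⁻¹ atm⁻¹
[CO2*] = KH · pCO2 = 3.631×10^-2 × 514×10^-6 atm = 1.87×10^-5 mol/L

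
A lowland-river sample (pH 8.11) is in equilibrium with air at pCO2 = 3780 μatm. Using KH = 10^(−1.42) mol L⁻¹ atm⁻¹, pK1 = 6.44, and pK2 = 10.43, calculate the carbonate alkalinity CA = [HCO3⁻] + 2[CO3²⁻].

[CO2*] = KH · pCO2 = 10^(−1.42) × 3780×10^-6 = 1.437×10^-4 mol/L
α₀ = 1/(1 + K1/[H⁺] + K1K2/[H⁺]²) = 1/(1 + 10^+1.67 + 10^-0.65) = 0.02083
DIC = [CO2*]/α₀ = 1.437×10^-4 / 0.02083 = 6.898 mmol/L
CA = (α₁ + 2α₂)·DIC = (0.9745 + 2×0.004664) × 6.898 = 6.79 mmol/L

CA = 6.79 mmol/L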